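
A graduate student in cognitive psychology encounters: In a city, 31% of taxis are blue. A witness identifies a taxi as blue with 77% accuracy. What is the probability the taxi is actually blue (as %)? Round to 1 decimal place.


P(blue | says blue) = P(says blue | blue)*P(blue) / [P(says blue | blue)*P(blue) + P(says blue | not blue)*P(not blue)]
Numerator = 0.77 * 0.31 = 0.2387
False identification = 0.23 * 0.69 = 0.1587
P = 0.2387 / (0.2387 + 0.1587)
= 0.2387 / 0.3974
As percentage = 60.1


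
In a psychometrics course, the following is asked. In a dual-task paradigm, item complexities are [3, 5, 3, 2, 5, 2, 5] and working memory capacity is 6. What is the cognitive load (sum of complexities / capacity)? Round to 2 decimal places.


Total complexity = 3 + 5 + 3 + 2 + 5 + 2 + 5 = 25
Load = total / capacity = 25 / 6
= 4.17


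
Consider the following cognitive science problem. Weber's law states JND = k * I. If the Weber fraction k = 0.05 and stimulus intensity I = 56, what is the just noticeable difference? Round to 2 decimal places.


JND = k * I
JND = 0.05 * 56
= 2.80


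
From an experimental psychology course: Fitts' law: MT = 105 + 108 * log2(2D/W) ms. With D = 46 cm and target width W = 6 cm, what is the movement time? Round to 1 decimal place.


MT = 105 + 108 * log2(2*46/6)
2D/W = 15.333333
log2(15.333333) = 3.9386
MT = 105 + 108 * 3.9386
= 530.4 ms


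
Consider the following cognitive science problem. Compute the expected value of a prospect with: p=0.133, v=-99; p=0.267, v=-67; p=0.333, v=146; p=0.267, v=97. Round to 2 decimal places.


EU = sum(p_i * v_i)
0.133 * -99 = -13.167
0.267 * -67 = -17.889
0.333 * 146 = 48.618
0.267 * 97 = 25.899
EU = -13.167 + -17.889 + 48.618 + 25.899
= 43.46


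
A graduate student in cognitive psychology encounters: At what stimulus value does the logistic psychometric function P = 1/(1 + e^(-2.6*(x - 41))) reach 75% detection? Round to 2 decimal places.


At P = 0.75: 0.75 = 1/(1 + e^(-k*(x-x0)))
Solving: e^(-k*(x-x0)) = 1/3
x = x0 + ln(3)/k
ln(3) = 1.0986
x = 41 + 1.0986/2.6
= 41 + 0.4225
= 41.42


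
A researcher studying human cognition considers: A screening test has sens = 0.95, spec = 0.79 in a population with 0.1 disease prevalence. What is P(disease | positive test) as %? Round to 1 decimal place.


PPV = (sens * prev) / (sens * prev + (1-spec) * (1-prev))
Numerator = 0.95 * 0.1 = 0.095
P(positive and no disease) = (1 - spec) * (1 - prev) = (1 - 0.79) * (1 - 0.1) = 0.189
Denominator = 0.095 + 0.189 = 0.284
PPV = 0.095 / 0.284 = 0.334507
As percentage = 33.5


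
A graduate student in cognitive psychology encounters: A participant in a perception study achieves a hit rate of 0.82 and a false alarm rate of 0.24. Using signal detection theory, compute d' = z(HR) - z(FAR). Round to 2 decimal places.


d' = z(HR) - z(FAR)
z(0.82) = 0.9154
z(0.24) = -0.7063
d' = 0.9154 - -0.7063
= 1.62


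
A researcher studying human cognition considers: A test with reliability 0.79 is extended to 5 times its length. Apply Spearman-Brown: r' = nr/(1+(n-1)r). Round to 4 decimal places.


r_new = n*r / (1 + (n-1)*r)
Numerator = 5 * 0.79 = 3.95
Denominator = 1 + 4 * 0.79 = 4.16
r_new = 3.95 / 4.16
= 0.9495


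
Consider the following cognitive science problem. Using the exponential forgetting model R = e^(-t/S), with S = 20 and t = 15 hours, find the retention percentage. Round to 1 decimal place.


R = e^(-t/S)
-t/S = -15/20 = -0.75
R = e^(-0.75) = 0.472367
Percentage = 0.472367 * 100
= 47.2


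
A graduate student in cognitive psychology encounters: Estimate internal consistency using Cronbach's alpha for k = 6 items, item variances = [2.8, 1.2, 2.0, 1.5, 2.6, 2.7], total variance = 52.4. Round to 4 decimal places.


alpha = (k/(k-1)) * (1 - sum(s_i^2)/s_total^2)
sum(item variances) = 12.8
k/(k-1) = 6/5 = 1.2
1 - 12.8/52.4 = 1 - 0.244275 = 0.755725
alpha = 1.2 * 0.755725
= 0.9069


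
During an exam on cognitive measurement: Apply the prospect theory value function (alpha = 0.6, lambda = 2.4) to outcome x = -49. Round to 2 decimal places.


Since x = -49 < 0, use v(x) = -lambda*(-x)^alpha
(-x) = 49
49^0.6 = 10.3304
v(-49) = -2.4 * 10.3304
= -24.79


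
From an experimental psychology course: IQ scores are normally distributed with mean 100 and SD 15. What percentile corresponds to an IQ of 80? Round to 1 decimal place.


z = (IQ - mean) / SD
z = (80 - 100) / 15 = -1.3333
Percentile = Phi(-1.3333) * 100
Phi(-1.3333) = 0.091217
= 9.1


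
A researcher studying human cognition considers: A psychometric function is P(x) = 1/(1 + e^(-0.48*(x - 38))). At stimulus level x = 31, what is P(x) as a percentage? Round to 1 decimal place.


P(x) = 1/(1 + e^(-0.48*(31 - 38)))
Exponent = -0.48 * -7 = 3.36
e^(3.36) = 28.789191
P = 1/(1 + 28.789191) = 0.033569
Percentage = 3.4


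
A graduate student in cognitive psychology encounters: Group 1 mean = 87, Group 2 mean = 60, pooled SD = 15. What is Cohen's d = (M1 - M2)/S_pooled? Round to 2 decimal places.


Cohen's d = (M1 - M2) / S_pooled
= (87 - 60) / 15
= 27 / 15
= 1.80


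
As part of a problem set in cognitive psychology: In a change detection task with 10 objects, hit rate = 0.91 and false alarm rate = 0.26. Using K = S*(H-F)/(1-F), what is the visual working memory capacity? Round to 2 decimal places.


K = S * (H - F) / (1 - F)
H - F = 0.65
1 - F = 0.74
K = 10 * 0.65 / 0.74
= 8.78


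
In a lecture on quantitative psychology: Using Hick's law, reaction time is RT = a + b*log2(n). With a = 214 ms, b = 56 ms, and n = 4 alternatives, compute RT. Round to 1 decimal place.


RT = 214 + 56 * log2(4)
log2(4) = 2.0
RT = 214 + 56 * 2.0
= 214 + 112.0
= 326.0 ms


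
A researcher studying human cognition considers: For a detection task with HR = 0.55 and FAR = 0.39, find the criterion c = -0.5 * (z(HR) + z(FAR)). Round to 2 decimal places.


c = -0.5 * (z(HR) + z(FAR))
z(0.55) = 0.1257
z(0.39) = -0.2793
c = -0.5 * (0.1257 + -0.2793)
= -0.5 * -0.1536
= 0.08


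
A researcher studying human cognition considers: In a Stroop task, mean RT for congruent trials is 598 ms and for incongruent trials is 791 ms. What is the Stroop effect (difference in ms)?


Stroop effect = RT(incongruent) - RT(congruent)
= 791 - 598
= 193 ms


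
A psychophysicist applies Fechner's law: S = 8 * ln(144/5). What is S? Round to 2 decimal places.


S = 8 * ln(144/5)
I/I0 = 28.8
ln(28.8) = 3.3604
S = 8 * 3.3604
= 26.88


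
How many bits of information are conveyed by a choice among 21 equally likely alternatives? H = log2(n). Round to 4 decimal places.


H = log2(n)
H = log2(21)
= 4.3923


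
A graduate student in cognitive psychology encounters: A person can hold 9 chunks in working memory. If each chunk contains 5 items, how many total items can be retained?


Total items = chunks * items_per_chunk
= 9 * 5
= 45


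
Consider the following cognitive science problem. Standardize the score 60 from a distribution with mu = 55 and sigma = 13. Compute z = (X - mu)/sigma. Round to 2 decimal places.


z = (X - mu) / sigma
= (60 - 55) / 13
= 5 / 13
= 0.38


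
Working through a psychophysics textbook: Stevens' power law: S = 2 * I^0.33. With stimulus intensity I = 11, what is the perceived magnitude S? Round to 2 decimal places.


S = 2 * 11^0.33
11^0.33 = 2.2063
S = 2 * 2.2063
= 4.41


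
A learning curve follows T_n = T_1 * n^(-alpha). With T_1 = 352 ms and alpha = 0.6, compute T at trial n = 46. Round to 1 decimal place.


T_n = 352 * 46^(-0.6)
46^(-0.6) = 0.100541
T_n = 352 * 0.100541
= 35.4 ms


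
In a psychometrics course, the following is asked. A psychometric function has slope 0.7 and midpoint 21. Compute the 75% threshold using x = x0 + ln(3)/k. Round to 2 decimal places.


At P = 0.75: 0.75 = 1/(1 + e^(-k*(x-x0)))
Solving: e^(-k*(x-x0)) = 1/3
x = x0 + ln(3)/k
ln(3) = 1.0986
x = 21 + 1.0986/0.7
= 21 + 1.5694
= 22.57


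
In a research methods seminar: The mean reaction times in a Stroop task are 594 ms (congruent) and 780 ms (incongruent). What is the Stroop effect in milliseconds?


Stroop effect = RT(incongruent) - RT(congruent)
= 780 - 594
= 186 ms


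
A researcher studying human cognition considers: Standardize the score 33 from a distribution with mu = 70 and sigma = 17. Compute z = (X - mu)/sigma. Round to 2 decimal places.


z = (X - mu) / sigma
= (33 - 70) / 17
= -37 / 17
= -2.18


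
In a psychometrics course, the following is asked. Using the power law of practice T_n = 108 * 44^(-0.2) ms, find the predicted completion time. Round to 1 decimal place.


T_n = 108 * 44^(-0.2)
44^(-0.2) = 0.469148
T_n = 108 * 0.469148
= 50.7 ms


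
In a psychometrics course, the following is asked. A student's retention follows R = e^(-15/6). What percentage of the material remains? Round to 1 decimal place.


R = e^(-t/S)
-t/S = -15/6 = -2.5
R = e^(-2.5) = 0.082085
Percentage = 0.082085 * 100
= 8.2


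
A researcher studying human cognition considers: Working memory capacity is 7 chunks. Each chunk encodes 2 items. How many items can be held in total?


Total items = chunks * items_per_chunk
= 7 * 2
= 14


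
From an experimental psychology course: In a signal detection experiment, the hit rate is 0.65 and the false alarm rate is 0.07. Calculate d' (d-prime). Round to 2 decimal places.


d' = z(HR) - z(FAR)
z(0.65) = 0.3853
z(0.07) = -1.4758
d' = 0.3853 - -1.4758
= 1.86


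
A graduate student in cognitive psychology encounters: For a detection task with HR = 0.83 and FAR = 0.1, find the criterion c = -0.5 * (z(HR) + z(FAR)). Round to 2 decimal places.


c = -0.5 * (z(HR) + z(FAR))
z(0.83) = 0.9542
z(0.1) = -1.2816
c = -0.5 * (0.9542 + -1.2816)
= -0.5 * -0.3274
= 0.16


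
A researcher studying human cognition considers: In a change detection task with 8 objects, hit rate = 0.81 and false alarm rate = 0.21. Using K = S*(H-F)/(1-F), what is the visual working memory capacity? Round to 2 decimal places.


K = S * (H - F) / (1 - F)
H - F = 0.6
1 - F = 0.79
K = 8 * 0.6 / 0.79
= 6.08


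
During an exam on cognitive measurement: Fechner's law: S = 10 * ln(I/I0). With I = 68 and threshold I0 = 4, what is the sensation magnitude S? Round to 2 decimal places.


S = 10 * ln(68/4)
I/I0 = 17.0
ln(17.0) = 2.8332
S = 10 * 2.8332
= 28.33


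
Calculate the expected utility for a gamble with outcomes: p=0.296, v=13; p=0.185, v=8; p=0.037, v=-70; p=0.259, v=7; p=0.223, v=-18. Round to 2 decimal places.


EU = sum(p_i * v_i)
0.296 * 13 = 3.848
0.185 * 8 = 1.48
0.037 * -70 = -2.59
0.259 * 7 = 1.813
0.223 * -18 = -4.014
EU = 3.848 + 1.48 + -2.59 + 1.813 + -4.014
= 0.54


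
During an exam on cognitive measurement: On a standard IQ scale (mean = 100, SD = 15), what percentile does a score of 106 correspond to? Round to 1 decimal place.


z = (IQ - mean) / SD
z = (106 - 100) / 15 = 0.4
Percentile = Phi(0.4) * 100
Phi(0.4) = 0.655422
= 65.5


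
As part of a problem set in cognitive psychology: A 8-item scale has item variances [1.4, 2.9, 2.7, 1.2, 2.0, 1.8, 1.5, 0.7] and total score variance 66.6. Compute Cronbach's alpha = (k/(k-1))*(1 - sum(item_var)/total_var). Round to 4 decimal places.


alpha = (k/(k-1)) * (1 - sum(s_i^2)/s_total^2)
sum(item variances) = 14.2
k/(k-1) = 8/7 = 1.142857
1 - 14.2/66.6 = 1 - 0.213213 = 0.786787
alpha = 1.142857 * 0.786787
= 0.8992


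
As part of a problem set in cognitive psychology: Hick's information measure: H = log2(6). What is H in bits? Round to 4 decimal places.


H = log2(n)
H = log2(6)
= 2.5850


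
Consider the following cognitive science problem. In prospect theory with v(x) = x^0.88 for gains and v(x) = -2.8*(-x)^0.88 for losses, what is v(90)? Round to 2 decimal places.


Since x = 90 >= 0, use v(x) = x^0.88
90^0.88 = 52.4485
v(90) = 52.45


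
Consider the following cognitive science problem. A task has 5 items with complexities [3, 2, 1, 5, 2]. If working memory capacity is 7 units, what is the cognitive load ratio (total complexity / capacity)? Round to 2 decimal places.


Total complexity = 3 + 2 + 1 + 5 + 2 = 13
Load = total / capacity = 13 / 7
= 1.86


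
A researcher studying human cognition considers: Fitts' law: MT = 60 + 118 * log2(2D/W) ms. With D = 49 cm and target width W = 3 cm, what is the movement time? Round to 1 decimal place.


MT = 60 + 118 * log2(2*49/3)
2D/W = 32.666667
log2(32.666667) = 5.0297
MT = 60 + 118 * 5.0297
= 653.5 ms


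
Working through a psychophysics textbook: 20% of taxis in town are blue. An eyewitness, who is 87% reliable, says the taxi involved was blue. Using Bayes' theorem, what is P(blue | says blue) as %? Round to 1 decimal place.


P(blue | says blue) = P(says blue | blue)*P(blue) / [P(says blue | blue)*P(blue) + P(says blue | not blue)*P(not blue)]
Numerator = 0.87 * 0.2 = 0.174
False identification = 0.13 * 0.8 = 0.104
P = 0.174 / (0.174 + 0.104)
= 0.174 / 0.278
As percentage = 62.6


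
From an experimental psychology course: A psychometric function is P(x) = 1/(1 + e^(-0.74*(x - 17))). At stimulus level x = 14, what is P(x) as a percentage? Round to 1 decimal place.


P(x) = 1/(1 + e^(-0.74*(14 - 17)))
Exponent = -0.74 * -3 = 2.22
e^(2.22) = 9.207331
P = 1/(1 + 9.207331) = 0.097969
Percentage = 9.8


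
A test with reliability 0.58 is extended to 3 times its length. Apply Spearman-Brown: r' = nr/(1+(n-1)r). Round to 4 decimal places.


r_new = n*r / (1 + (n-1)*r)
Numerator = 3 * 0.58 = 1.74
Denominator = 1 + 2 * 0.58 = 2.16
r_new = 1.74 / 2.16
= 0.8056


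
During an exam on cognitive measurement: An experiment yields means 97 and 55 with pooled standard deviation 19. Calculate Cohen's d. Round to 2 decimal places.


Cohen's d = (M1 - M2) / S_pooled
= (97 - 55) / 19
= 42 / 19
= 2.21


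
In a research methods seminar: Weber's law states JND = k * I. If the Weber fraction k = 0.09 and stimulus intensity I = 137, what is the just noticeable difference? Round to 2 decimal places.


JND = k * I
JND = 0.09 * 137
= 12.33


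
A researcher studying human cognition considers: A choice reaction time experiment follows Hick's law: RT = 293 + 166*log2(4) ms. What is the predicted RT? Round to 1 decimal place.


RT = 293 + 166 * log2(4)
log2(4) = 2.0
RT = 293 + 166 * 2.0
= 293 + 332.0
= 625.0 ms


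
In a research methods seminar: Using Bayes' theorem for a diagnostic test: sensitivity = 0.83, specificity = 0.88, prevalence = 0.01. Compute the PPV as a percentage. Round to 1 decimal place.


PPV = (sens * prev) / (sens * prev + (1-spec) * (1-prev))
Numerator = 0.83 * 0.01 = 0.0083
P(positive and no disease) = (1 - spec) * (1 - prev) = (1 - 0.88) * (1 - 0.01) = 0.1188
Denominator = 0.0083 + 0.1188 = 0.1271
PPV = 0.0083 / 0.1271 = 0.065303
As percentage = 6.5


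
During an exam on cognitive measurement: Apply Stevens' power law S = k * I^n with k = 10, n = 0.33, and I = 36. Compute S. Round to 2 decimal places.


S = 10 * 36^0.33
36^0.33 = 3.2627
S = 10 * 3.2627
= 32.63


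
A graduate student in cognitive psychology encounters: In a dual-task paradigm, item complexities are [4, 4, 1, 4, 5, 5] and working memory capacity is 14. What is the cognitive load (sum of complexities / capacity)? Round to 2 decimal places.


Total complexity = 4 + 4 + 1 + 4 + 5 + 5 = 23
Load = total / capacity = 23 / 14
= 1.64


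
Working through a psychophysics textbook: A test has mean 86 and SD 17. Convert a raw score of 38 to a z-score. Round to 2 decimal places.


z = (X - mu) / sigma
= (38 - 86) / 17
= -48 / 17
= -2.82


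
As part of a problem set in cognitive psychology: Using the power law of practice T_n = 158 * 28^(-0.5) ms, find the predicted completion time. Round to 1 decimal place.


T_n = 158 * 28^(-0.5)
28^(-0.5) = 0.188982
T_n = 158 * 0.188982
= 29.9 ms


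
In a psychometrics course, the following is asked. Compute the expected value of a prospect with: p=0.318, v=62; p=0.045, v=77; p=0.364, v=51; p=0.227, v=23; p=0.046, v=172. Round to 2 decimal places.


EU = sum(p_i * v_i)
0.318 * 62 = 19.716
0.045 * 77 = 3.465
0.364 * 51 = 18.564
0.227 * 23 = 5.221
0.046 * 172 = 7.912
EU = 19.716 + 3.465 + 18.564 + 5.221 + 7.912
= 54.88


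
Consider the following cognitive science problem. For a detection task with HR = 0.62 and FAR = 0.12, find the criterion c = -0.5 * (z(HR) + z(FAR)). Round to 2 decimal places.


c = -0.5 * (z(HR) + z(FAR))
z(0.62) = 0.3055
z(0.12) = -1.175
c = -0.5 * (0.3055 + -1.175)
= -0.5 * -0.8695
= 0.43


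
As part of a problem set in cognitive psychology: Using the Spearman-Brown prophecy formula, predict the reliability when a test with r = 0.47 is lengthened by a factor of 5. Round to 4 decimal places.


r_new = n*r / (1 + (n-1)*r)
Numerator = 5 * 0.47 = 2.35
Denominator = 1 + 4 * 0.47 = 2.88
r_new = 2.35 / 2.88
= 0.8160


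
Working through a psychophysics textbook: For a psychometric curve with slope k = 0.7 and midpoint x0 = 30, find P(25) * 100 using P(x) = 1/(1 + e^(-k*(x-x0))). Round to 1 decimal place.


P(x) = 1/(1 + e^(-0.7*(25 - 30)))
Exponent = -0.7 * -5 = 3.5
e^(3.5) = 33.115452
P = 1/(1 + 33.115452) = 0.029312
Percentage = 2.9


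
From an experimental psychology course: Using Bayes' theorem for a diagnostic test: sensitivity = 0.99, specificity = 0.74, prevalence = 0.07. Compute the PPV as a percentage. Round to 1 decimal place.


PPV = (sens * prev) / (sens * prev + (1-spec) * (1-prev))
Numerator = 0.99 * 0.07 = 0.0693
P(positive and no disease) = (1 - spec) * (1 - prev) = (1 - 0.74) * (1 - 0.07) = 0.2418
Denominator = 0.0693 + 0.2418 = 0.3111
PPV = 0.0693 / 0.3111 = 0.222758
As percentage = 22.3


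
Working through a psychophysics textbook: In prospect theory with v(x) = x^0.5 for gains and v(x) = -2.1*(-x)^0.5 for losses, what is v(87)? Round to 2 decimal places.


Since x = 87 >= 0, use v(x) = x^0.5
87^0.5 = 9.3274
v(87) = 9.33


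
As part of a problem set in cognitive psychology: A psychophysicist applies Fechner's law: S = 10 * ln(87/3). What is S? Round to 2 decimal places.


S = 10 * ln(87/3)
I/I0 = 29.0
ln(29.0) = 3.3673
S = 10 * 3.3673
= 33.67


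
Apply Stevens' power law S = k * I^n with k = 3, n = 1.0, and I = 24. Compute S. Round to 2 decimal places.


S = 3 * 24^1.0
24^1.0 = 24.0
S = 3 * 24.0
= 72.00


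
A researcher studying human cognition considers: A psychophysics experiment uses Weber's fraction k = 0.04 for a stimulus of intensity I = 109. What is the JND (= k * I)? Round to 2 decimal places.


JND = k * I
JND = 0.04 * 109
= 4.36


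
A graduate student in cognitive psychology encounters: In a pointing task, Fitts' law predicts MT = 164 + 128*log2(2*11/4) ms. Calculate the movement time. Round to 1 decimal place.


MT = 164 + 128 * log2(2*11/4)
2D/W = 5.5
log2(5.5) = 2.4594
MT = 164 + 128 * 2.4594
= 478.8 ms


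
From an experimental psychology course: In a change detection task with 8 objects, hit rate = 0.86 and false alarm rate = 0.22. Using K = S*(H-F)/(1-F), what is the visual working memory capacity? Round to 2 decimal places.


K = S * (H - F) / (1 - F)
H - F = 0.64
1 - F = 0.78
K = 8 * 0.64 / 0.78
= 6.56


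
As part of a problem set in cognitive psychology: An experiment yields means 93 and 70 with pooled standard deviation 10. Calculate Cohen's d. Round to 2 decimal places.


Cohen's d = (M1 - M2) / S_pooled
= (93 - 70) / 10
= 23 / 10
= 2.30


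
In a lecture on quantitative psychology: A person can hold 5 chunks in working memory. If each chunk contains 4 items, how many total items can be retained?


Total items = chunks * items_per_chunk
= 5 * 4
= 20


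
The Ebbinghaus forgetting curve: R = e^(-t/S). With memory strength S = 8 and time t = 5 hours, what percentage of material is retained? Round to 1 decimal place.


R = e^(-t/S)
-t/S = -5/8 = -0.625
R = e^(-0.625) = 0.535261
Percentage = 0.535261 * 100
= 53.5


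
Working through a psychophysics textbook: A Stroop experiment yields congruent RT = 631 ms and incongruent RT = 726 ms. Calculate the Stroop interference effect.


Stroop effect = RT(incongruent) - RT(congruent)
= 726 - 631
= 95 ms


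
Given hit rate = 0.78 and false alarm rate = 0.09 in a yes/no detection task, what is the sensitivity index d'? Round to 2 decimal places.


d' = z(HR) - z(FAR)
z(0.78) = 0.7722
z(0.09) = -1.3408
d' = 0.7722 - -1.3408
= 2.11


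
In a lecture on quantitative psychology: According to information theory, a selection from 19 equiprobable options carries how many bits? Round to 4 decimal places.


H = log2(n)
H = log2(19)
= 4.2479


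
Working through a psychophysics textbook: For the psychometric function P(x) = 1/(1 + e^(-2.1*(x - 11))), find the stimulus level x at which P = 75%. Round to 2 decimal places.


At P = 0.75: 0.75 = 1/(1 + e^(-k*(x-x0)))
Solving: e^(-k*(x-x0)) = 1/3
x = x0 + ln(3)/k
ln(3) = 1.0986
x = 11 + 1.0986/2.1
= 11 + 0.5231
= 11.52


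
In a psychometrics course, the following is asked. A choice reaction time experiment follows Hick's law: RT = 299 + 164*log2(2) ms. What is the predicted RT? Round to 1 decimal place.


RT = 299 + 164 * log2(2)
log2(2) = 1.0
RT = 299 + 164 * 1.0
= 299 + 164.0
= 463.0 ms


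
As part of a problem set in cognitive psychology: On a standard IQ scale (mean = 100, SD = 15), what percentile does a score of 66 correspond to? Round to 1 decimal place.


z = (IQ - mean) / SD
z = (66 - 100) / 15 = -2.2667
Percentile = Phi(-2.2667) * 100
Phi(-2.2667) = 0.011704
= 1.2


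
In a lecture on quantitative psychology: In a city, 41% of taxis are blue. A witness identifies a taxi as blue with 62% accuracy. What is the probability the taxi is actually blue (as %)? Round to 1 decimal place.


P(blue | says blue) = P(says blue | blue)*P(blue) / [P(says blue | blue)*P(blue) + P(says blue | not blue)*P(not blue)]
Numerator = 0.62 * 0.41 = 0.2542
False identification = 0.38 * 0.59 = 0.2242
P = 0.2542 / (0.2542 + 0.2242)
= 0.2542 / 0.4784
As percentage = 53.1


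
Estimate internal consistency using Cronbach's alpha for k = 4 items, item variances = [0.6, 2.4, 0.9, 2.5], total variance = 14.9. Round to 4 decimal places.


alpha = (k/(k-1)) * (1 - sum(s_i^2)/s_total^2)
sum(item variances) = 6.4
k/(k-1) = 4/3 = 1.333333
1 - 6.4/14.9 = 1 - 0.42953 = 0.57047
alpha = 1.333333 * 0.57047
= 0.7606


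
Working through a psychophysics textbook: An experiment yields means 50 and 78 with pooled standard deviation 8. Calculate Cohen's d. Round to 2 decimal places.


Cohen's d = (M1 - M2) / S_pooled
= (50 - 78) / 8
= -28 / 8
= -3.50


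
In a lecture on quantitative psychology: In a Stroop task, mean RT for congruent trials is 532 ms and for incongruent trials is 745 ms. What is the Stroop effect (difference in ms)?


Stroop effect = RT(incongruent) - RT(congruent)
= 745 - 532
= 213 ms


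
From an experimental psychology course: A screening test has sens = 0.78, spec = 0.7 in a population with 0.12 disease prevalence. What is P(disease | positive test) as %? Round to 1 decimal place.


PPV = (sens * prev) / (sens * prev + (1-spec) * (1-prev))
Numerator = 0.78 * 0.12 = 0.0936
P(positive and no disease) = (1 - spec) * (1 - prev) = (1 - 0.7) * (1 - 0.12) = 0.264
Denominator = 0.0936 + 0.264 = 0.3576
PPV = 0.0936 / 0.3576 = 0.261745
As percentage = 26.2


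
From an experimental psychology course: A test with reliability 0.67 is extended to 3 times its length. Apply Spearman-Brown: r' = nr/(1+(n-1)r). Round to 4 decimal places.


r_new = n*r / (1 + (n-1)*r)
Numerator = 3 * 0.67 = 2.01
Denominator = 1 + 2 * 0.67 = 2.34
r_new = 2.01 / 2.34
= 0.8590


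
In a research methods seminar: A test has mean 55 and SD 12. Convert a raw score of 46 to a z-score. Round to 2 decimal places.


z = (X - mu) / sigma
= (46 - 55) / 12
= -9 / 12
= -0.75


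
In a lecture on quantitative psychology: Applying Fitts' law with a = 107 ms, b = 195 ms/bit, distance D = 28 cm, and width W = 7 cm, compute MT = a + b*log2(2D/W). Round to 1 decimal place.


MT = 107 + 195 * log2(2*28/7)
2D/W = 8.0
log2(8.0) = 3.0
MT = 107 + 195 * 3.0
= 692.0 ms


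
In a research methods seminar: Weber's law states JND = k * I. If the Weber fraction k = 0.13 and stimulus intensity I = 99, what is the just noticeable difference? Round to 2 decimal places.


JND = k * I
JND = 0.13 * 99
= 12.87


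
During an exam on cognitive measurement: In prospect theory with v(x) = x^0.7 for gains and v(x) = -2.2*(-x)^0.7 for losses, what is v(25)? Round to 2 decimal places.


Since x = 25 >= 0, use v(x) = x^0.7
25^0.7 = 9.5183
v(25) = 9.52


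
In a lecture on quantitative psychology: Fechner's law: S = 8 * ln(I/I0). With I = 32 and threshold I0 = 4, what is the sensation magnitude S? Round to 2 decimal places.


S = 8 * ln(32/4)
I/I0 = 8.0
ln(8.0) = 2.0794
S = 8 * 2.0794
= 16.64


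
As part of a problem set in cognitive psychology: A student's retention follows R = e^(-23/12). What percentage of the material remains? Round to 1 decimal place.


R = e^(-t/S)
-t/S = -23/12 = -1.916667
R = e^(-1.916667) = 0.147096
Percentage = 0.147096 * 100
= 14.7


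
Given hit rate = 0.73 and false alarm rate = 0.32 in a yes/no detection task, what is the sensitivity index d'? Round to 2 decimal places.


d' = z(HR) - z(FAR)
z(0.73) = 0.6128
z(0.32) = -0.4677
d' = 0.6128 - -0.4677
= 1.08


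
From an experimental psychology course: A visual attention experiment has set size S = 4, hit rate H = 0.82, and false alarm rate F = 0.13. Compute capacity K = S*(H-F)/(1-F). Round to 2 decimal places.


K = S * (H - F) / (1 - F)
H - F = 0.69
1 - F = 0.87
K = 4 * 0.69 / 0.87
= 3.17


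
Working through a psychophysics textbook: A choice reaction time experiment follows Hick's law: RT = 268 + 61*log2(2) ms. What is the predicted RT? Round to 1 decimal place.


RT = 268 + 61 * log2(2)
log2(2) = 1.0
RT = 268 + 61 * 1.0
= 268 + 61.0
= 329.0 ms


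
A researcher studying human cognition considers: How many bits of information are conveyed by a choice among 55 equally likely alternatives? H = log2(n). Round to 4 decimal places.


H = log2(n)
H = log2(55)
= 5.7814


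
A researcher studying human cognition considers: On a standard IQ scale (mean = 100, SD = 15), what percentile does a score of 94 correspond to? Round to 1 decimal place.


z = (IQ - mean) / SD
z = (94 - 100) / 15 = -0.4
Percentile = Phi(-0.4) * 100
Phi(-0.4) = 0.344578
= 34.5


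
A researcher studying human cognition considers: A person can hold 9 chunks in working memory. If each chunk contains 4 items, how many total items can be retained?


Total items = chunks * items_per_chunk
= 9 * 4
= 36


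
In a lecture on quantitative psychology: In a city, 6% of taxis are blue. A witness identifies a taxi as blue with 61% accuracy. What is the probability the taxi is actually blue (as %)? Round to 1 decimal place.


P(blue | says blue) = P(says blue | blue)*P(blue) / [P(says blue | blue)*P(blue) + P(says blue | not blue)*P(not blue)]
Numerator = 0.61 * 0.06 = 0.0366
False identification = 0.39 * 0.94 = 0.3666
P = 0.0366 / (0.0366 + 0.3666)
= 0.0366 / 0.4032
As percentage = 9.1


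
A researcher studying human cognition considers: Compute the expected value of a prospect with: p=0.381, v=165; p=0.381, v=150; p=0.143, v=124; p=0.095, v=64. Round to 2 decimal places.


EU = sum(p_i * v_i)
0.381 * 165 = 62.865
0.381 * 150 = 57.15
0.143 * 124 = 17.732
0.095 * 64 = 6.08
EU = 62.865 + 57.15 + 17.732 + 6.08
= 143.83


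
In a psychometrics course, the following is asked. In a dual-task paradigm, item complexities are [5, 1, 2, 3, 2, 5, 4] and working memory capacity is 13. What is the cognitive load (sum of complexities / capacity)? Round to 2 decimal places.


Total complexity = 5 + 1 + 2 + 3 + 2 + 5 + 4 = 22
Load = total / capacity = 22 / 13
= 1.69


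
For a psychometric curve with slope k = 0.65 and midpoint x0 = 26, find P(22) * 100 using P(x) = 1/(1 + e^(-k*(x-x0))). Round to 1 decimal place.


P(x) = 1/(1 + e^(-0.65*(22 - 26)))
Exponent = -0.65 * -4 = 2.6
e^(2.6) = 13.463738
P = 1/(1 + 13.463738) = 0.069138
Percentage = 6.9


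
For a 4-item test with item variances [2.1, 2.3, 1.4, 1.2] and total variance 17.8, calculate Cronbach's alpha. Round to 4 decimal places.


alpha = (k/(k-1)) * (1 - sum(s_i^2)/s_total^2)
sum(item variances) = 7.0
k/(k-1) = 4/3 = 1.333333
1 - 7.0/17.8 = 1 - 0.393258 = 0.606742
alpha = 1.333333 * 0.606742
= 0.8090


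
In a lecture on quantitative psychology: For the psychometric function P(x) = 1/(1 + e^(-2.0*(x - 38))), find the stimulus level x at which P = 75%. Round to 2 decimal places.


At P = 0.75: 0.75 = 1/(1 + e^(-k*(x-x0)))
Solving: e^(-k*(x-x0)) = 1/3
x = x0 + ln(3)/k
ln(3) = 1.0986
x = 38 + 1.0986/2.0
= 38 + 0.5493
= 38.55


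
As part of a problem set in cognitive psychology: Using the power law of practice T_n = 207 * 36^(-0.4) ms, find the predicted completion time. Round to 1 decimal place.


T_n = 207 * 36^(-0.4)
36^(-0.4) = 0.238495
T_n = 207 * 0.238495
= 49.4 ms


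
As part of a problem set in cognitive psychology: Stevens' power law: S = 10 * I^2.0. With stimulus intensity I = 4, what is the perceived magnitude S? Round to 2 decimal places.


S = 10 * 4^2.0
4^2.0 = 16.0
S = 10 * 16.0
= 160.00


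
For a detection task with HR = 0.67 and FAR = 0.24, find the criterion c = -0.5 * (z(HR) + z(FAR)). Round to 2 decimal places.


c = -0.5 * (z(HR) + z(FAR))
z(0.67) = 0.4399
z(0.24) = -0.7063
c = -0.5 * (0.4399 + -0.7063)
= -0.5 * -0.2664
= 0.13


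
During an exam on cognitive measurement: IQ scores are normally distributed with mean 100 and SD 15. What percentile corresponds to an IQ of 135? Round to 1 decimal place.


z = (IQ - mean) / SD
z = (135 - 100) / 15 = 2.3333
Percentile = Phi(2.3333) * 100
Phi(2.3333) = 0.990184
= 99.0


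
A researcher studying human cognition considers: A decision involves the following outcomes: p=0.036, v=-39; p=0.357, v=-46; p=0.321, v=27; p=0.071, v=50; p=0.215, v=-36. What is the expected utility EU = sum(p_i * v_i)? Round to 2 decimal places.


EU = sum(p_i * v_i)
0.036 * -39 = -1.404
0.357 * -46 = -16.422
0.321 * 27 = 8.667
0.071 * 50 = 3.55
0.215 * -36 = -7.74
EU = -1.404 + -16.422 + 8.667 + 3.55 + -7.74
= -13.35


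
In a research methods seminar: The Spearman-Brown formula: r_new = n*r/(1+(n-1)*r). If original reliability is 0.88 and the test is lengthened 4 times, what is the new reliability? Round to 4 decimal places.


r_new = n*r / (1 + (n-1)*r)
Numerator = 4 * 0.88 = 3.52
Denominator = 1 + 3 * 0.88 = 3.64
r_new = 3.52 / 3.64
= 0.9670


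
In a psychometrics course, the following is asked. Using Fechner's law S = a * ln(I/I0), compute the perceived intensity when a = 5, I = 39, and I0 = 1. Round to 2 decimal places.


S = 5 * ln(39/1)
I/I0 = 39.0
ln(39.0) = 3.6636
S = 5 * 3.6636
= 18.32


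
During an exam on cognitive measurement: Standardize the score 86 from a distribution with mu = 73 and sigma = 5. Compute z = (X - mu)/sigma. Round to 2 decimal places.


z = (X - mu) / sigma
= (86 - 73) / 5
= 13 / 5
= 2.60


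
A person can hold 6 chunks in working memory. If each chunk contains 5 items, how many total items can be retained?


Total items = chunks * items_per_chunk
= 6 * 5
= 30


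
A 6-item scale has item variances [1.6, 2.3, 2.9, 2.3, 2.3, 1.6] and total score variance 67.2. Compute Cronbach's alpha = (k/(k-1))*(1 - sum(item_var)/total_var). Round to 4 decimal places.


alpha = (k/(k-1)) * (1 - sum(s_i^2)/s_total^2)
sum(item variances) = 13.0
k/(k-1) = 6/5 = 1.2
1 - 13.0/67.2 = 1 - 0.193452 = 0.806548
alpha = 1.2 * 0.806548
= 0.9679


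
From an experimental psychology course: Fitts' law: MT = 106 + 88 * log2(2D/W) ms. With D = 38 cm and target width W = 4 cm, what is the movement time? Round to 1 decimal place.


MT = 106 + 88 * log2(2*38/4)
2D/W = 19.0
log2(19.0) = 4.2479
MT = 106 + 88 * 4.2479
= 479.8 ms


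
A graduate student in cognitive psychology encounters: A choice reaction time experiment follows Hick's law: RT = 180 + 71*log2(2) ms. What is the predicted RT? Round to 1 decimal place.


RT = 180 + 71 * log2(2)
log2(2) = 1.0
RT = 180 + 71 * 1.0
= 180 + 71.0
= 251.0 ms


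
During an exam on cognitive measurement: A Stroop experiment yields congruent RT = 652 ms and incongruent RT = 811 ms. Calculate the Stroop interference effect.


Stroop effect = RT(incongruent) - RT(congruent)
= 811 - 652
= 159 ms


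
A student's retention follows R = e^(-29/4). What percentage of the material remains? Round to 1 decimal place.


R = e^(-t/S)
-t/S = -29/4 = -7.25
R = e^(-7.25) = 0.00071
Percentage = 0.00071 * 100
= 0.1


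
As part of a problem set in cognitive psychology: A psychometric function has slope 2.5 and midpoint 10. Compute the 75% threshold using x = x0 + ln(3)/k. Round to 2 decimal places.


At P = 0.75: 0.75 = 1/(1 + e^(-k*(x-x0)))
Solving: e^(-k*(x-x0)) = 1/3
x = x0 + ln(3)/k
ln(3) = 1.0986
x = 10 + 1.0986/2.5
= 10 + 0.4394
= 10.44


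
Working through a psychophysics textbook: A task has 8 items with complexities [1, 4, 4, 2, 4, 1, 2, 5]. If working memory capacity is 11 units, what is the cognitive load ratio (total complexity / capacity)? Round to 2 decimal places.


Total complexity = 1 + 4 + 4 + 2 + 4 + 1 + 2 + 5 = 23
Load = total / capacity = 23 / 11
= 2.09


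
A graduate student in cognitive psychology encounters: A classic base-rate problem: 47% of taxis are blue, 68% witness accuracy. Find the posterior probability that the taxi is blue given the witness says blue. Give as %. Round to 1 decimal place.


P(blue | says blue) = P(says blue | blue)*P(blue) / [P(says blue | blue)*P(blue) + P(says blue | not blue)*P(not blue)]
Numerator = 0.68 * 0.47 = 0.3196
False identification = 0.32 * 0.53 = 0.1696
P = 0.3196 / (0.3196 + 0.1696)
= 0.3196 / 0.4892
As percentage = 65.3


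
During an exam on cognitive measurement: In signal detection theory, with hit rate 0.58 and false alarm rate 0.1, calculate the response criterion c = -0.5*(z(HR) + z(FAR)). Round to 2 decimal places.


c = -0.5 * (z(HR) + z(FAR))
z(0.58) = 0.2019
z(0.1) = -1.2816
c = -0.5 * (0.2019 + -1.2816)
= -0.5 * -1.0797
= 0.54


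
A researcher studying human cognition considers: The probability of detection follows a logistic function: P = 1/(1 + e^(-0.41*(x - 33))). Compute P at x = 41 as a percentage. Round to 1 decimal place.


P(x) = 1/(1 + e^(-0.41*(41 - 33)))
Exponent = -0.41 * 8 = -3.28
e^(-3.28) = 0.037628
P = 1/(1 + 0.037628) = 0.963737
Percentage = 96.4


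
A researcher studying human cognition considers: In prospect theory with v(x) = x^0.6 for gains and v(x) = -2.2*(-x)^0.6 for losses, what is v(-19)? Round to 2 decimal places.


Since x = -19 < 0, use v(x) = -lambda*(-x)^alpha
(-x) = 19
19^0.6 = 5.8513
v(-19) = -2.2 * 5.8513
= -12.87


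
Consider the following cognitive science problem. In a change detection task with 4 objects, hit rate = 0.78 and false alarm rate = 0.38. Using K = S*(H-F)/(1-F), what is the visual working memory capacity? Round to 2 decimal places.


K = S * (H - F) / (1 - F)
H - F = 0.4
1 - F = 0.62
K = 4 * 0.4 / 0.62
= 2.58


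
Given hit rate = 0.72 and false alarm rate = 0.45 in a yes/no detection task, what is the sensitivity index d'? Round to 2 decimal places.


d' = z(HR) - z(FAR)
z(0.72) = 0.5828
z(0.45) = -0.1257
d' = 0.5828 - -0.1257
= 0.71


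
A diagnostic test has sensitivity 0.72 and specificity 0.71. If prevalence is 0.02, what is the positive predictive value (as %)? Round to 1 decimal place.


PPV = (sens * prev) / (sens * prev + (1-spec) * (1-prev))
Numerator = 0.72 * 0.02 = 0.0144
P(positive and no disease) = (1 - spec) * (1 - prev) = (1 - 0.71) * (1 - 0.02) = 0.2842
Denominator = 0.0144 + 0.2842 = 0.2986
PPV = 0.0144 / 0.2986 = 0.048225
As percentage = 4.8


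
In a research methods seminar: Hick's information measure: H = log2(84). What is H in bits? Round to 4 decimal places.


H = log2(n)
H = log2(84)
= 6.3923


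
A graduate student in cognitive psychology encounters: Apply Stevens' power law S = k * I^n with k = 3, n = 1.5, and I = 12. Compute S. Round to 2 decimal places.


S = 3 * 12^1.5
12^1.5 = 41.5692
S = 3 * 41.5692
= 124.71


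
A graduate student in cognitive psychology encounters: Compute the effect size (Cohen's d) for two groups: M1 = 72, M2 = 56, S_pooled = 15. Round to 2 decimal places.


Cohen's d = (M1 - M2) / S_pooled
= (72 - 56) / 15
= 16 / 15
= 1.07


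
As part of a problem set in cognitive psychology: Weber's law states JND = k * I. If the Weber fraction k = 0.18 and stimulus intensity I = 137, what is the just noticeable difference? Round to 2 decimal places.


JND = k * I
JND = 0.18 * 137
= 24.66


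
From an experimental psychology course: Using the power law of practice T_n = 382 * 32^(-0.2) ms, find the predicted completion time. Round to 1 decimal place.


T_n = 382 * 32^(-0.2)
32^(-0.2) = 0.5
T_n = 382 * 0.5
= 191.0 ms


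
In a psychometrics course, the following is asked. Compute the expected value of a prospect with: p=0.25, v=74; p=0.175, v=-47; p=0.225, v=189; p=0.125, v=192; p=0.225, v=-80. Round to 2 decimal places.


EU = sum(p_i * v_i)
0.25 * 74 = 18.5
0.175 * -47 = -8.225
0.225 * 189 = 42.525
0.125 * 192 = 24.0
0.225 * -80 = -18.0
EU = 18.5 + -8.225 + 42.525 + 24.0 + -18.0
= 58.80


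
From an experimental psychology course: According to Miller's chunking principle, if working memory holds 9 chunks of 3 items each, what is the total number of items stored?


Total items = chunks * items_per_chunk
= 9 * 3
= 27


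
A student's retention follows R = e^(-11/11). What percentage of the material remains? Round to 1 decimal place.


R = e^(-t/S)
-t/S = -11/11 = -1.0
R = e^(-1.0) = 0.367879
Percentage = 0.367879 * 100
= 36.8


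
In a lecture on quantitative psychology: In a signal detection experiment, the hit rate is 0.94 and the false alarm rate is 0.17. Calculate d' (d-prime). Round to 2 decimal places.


d' = z(HR) - z(FAR)
z(0.94) = 1.5548
z(0.17) = -0.9542
d' = 1.5548 - -0.9542
= 2.51


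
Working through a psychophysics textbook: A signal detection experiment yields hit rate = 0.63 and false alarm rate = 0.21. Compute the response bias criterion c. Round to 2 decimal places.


c = -0.5 * (z(HR) + z(FAR))
z(0.63) = 0.3319
z(0.21) = -0.8064
c = -0.5 * (0.3319 + -0.8064)
= -0.5 * -0.4745
= 0.24


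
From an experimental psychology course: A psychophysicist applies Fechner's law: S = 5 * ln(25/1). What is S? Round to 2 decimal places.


S = 5 * ln(25/1)
I/I0 = 25.0
ln(25.0) = 3.2189
S = 5 * 3.2189
= 16.09


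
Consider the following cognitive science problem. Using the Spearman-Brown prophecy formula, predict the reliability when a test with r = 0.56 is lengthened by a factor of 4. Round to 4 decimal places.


r_new = n*r / (1 + (n-1)*r)
Numerator = 4 * 0.56 = 2.24
Denominator = 1 + 3 * 0.56 = 2.68
r_new = 2.24 / 2.68
= 0.8358


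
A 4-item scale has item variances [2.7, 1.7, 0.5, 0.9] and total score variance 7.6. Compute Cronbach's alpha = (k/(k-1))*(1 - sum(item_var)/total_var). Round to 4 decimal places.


alpha = (k/(k-1)) * (1 - sum(s_i^2)/s_total^2)
sum(item variances) = 5.8
k/(k-1) = 4/3 = 1.333333
1 - 5.8/7.6 = 1 - 0.763158 = 0.236842
alpha = 1.333333 * 0.236842
= 0.3158


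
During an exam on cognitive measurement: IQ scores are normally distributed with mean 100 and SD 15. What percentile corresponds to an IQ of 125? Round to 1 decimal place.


z = (IQ - mean) / SD
z = (125 - 100) / 15 = 1.6667
Percentile = Phi(1.6667) * 100
Phi(1.6667) = 0.952213
= 95.2


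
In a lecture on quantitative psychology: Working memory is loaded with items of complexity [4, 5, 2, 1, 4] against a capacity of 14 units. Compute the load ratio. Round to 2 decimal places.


Total complexity = 4 + 5 + 2 + 1 + 4 = 16
Load = total / capacity = 16 / 14
= 1.14
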